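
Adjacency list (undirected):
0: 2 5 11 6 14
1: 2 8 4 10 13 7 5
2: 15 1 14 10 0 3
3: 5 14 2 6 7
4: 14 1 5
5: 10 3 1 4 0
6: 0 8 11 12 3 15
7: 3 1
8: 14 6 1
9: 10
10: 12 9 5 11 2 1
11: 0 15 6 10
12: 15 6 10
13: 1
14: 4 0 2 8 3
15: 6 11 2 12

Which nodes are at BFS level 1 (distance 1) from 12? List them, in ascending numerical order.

Level 0: 12
Level 1: 6, 10, 15
Level 2: 0, 1, 2, 3, 5, 8, 9, 11
Level 3: 4, 7, 13, 14

6, 10, 15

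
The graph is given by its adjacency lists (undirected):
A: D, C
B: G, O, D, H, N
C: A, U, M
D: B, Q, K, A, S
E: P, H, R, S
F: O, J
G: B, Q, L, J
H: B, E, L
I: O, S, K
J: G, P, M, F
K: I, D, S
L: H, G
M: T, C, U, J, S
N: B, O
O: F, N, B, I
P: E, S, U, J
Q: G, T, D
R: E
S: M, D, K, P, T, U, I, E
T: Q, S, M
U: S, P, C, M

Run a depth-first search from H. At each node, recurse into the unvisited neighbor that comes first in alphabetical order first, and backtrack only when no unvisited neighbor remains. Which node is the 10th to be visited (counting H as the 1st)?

Visit H
H → B
B → D
D → A
A → C
C → M
M → J
J → F
F → O
O → I
I → K
K → S
S → E
E → P
P → U
E → R
S → T
T → Q
Q → G
G → L
O → N

Visit order: H, B, D, A, C, M, J, F, O, I, K, S, E, P, U, R, T, Q, G, L, N

I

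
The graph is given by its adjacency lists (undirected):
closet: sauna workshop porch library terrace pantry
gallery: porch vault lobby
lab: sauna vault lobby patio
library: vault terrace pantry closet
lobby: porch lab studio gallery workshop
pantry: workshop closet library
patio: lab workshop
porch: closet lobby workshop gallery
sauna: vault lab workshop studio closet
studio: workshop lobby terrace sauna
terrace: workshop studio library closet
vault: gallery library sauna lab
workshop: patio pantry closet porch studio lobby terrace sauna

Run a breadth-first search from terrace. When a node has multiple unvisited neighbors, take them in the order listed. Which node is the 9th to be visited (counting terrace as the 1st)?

lobby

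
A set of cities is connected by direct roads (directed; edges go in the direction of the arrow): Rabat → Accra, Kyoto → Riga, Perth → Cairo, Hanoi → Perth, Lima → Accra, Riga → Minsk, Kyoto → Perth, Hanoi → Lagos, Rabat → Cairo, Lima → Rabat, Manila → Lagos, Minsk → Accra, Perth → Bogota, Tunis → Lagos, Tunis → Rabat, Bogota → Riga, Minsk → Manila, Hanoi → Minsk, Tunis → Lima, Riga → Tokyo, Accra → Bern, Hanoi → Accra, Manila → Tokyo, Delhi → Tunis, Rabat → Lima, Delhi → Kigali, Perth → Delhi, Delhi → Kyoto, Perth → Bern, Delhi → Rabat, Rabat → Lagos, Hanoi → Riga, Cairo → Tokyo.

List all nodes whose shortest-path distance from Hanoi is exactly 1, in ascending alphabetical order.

Level 0: Hanoi
Level 1: Accra, Lagos, Minsk, Perth, Riga
Level 2: Bern, Bogota, Cairo, Delhi, Manila, Tokyo
Level 3: Kigali, Kyoto, Rabat, Tunis
Level 4: Lima

Accra, Lagos, Minsk, Perth, Riga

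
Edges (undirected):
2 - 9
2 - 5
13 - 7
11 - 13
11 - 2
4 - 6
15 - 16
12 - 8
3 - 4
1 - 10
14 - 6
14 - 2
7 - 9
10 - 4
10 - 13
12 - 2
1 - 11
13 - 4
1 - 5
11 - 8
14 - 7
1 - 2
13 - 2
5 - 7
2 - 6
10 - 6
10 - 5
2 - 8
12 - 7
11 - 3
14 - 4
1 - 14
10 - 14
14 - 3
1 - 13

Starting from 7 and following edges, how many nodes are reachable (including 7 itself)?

BFS from 7 visits: 7, 14, 13, 12, 9, 5, 10, 6, 4, 3, 2, 1, 11, 8
Reachable nodes: 14 of 16 total.

14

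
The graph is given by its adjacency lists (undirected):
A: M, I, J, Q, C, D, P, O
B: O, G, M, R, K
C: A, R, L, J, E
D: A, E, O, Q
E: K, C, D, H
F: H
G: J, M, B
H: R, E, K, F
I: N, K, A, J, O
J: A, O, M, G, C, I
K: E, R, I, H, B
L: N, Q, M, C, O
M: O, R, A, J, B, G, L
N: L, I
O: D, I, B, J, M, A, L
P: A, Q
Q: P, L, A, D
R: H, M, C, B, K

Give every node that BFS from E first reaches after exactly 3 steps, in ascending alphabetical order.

Level 0: E
Level 1: C, D, H, K
Level 2: A, B, F, I, J, L, O, Q, R
Level 3: G, M, N, P

G, M, N, P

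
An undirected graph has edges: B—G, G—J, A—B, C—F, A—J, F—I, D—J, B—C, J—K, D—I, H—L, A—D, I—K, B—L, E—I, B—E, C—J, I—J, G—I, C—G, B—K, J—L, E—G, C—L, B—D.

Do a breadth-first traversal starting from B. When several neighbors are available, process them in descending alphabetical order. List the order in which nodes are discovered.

Visit B; enqueue L, K, G, E, D, C, A → queue [L, K, G, E, D, C, A]
Visit L; enqueue J, H → queue [K, G, E, D, C, A, J, H]
Visit K; enqueue I → queue [G, E, D, C, A, J, H, I]
Visit G → queue [E, D, C, A, J, H, I]
Visit E → queue [D, C, A, J, H, I]
Visit D → queue [C, A, J, H, I]
Visit C; enqueue F → queue [A, J, H, I, F]
Visit A → queue [J, H, I, F]
Visit J → queue [H, I, F]
Visit H → queue [I, F]
Visit I → queue [F]
Visit F → queue []

B → L → K → G → E → D → C → A → J → H → I → F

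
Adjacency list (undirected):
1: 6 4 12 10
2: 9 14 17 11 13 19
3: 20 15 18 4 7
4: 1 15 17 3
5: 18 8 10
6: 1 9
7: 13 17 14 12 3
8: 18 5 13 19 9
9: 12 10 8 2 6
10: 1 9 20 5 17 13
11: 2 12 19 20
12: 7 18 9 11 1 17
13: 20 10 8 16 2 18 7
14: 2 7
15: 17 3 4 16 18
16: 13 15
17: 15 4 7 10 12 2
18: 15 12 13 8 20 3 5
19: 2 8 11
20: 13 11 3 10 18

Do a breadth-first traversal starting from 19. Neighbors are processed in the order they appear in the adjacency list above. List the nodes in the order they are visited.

19, 2, 8, 11, 9, 14, 17, 13, 18, 5, 12, 20, 10, 6, 7, 15, 4, 16, 3, 1

Visit 19; enqueue 2, 8, 11 → queue [2, 8, 11]
Visit 2; enqueue 9, 14, 17, 13 → queue [8, 11, 9, 14, 17, 13]
Visit 8; enqueue 18, 5 → queue [11, 9, 14, 17, 13, 18, 5]
Visit 11; enqueue 12, 20 → queue [9, 14, 17, 13, 18, 5, 12, 20]
Visit 9; enqueue 10, 6 → queue [14, 17, 13, 18, 5, 12, 20, 10, 6]
Visit 14; enqueue 7 → queue [17, 13, 18, 5, 12, 20, 10, 6, 7]
Visit 17; enqueue 15, 4 → queue [13, 18, 5, 12, 20, 10, 6, 7, 15, 4]
Visit 13; enqueue 16 → queue [18, 5, 12, 20, 10, 6, 7, 15, 4, 16]
Visit 18; enqueue 3 → queue [5, 12, 20, 10, 6, 7, 15, 4, 16, 3]
Visit 5 → queue [12, 20, 10, 6, 7, 15, 4, 16, 3]
Visit 12; enqueue 1 → queue [20, 10, 6, 7, 15, 4, 16, 3, 1]
Visit 20 → queue [10, 6, 7, 15, 4, 16, 3, 1]
Visit 10 → queue [6, 7, 15, 4, 16, 3, 1]
Visit 6 → queue [7, 15, 4, 16, 3, 1]
Visit 7 → queue [15, 4, 16, 3, 1]
Visit 15 → queue [4, 16, 3, 1]
Visit 4 → queue [16, 3, 1]
Visit 16 → queue [3, 1]
Visit 3 → queue [1]
Visit 1 → queue []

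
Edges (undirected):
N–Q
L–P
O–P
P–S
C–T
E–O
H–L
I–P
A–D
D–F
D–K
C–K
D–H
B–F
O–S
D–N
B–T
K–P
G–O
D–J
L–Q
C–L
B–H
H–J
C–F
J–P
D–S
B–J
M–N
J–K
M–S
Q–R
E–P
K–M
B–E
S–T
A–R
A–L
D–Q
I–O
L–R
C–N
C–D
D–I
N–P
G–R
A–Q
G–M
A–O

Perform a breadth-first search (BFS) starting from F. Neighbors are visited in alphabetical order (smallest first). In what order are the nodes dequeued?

Visit F; enqueue B, C, D → queue [B, C, D]
Visit B; enqueue E, H, J, T → queue [C, D, E, H, J, T]
Visit C; enqueue K, L, N → queue [D, E, H, J, T, K, L, N]
Visit D; enqueue A, I, Q, S → queue [E, H, J, T, K, L, N, A, I, Q, S]
Visit E; enqueue O, P → queue [H, J, T, K, L, N, A, I, Q, S, O, P]
Visit H → queue [J, T, K, L, N, A, I, Q, S, O, P]
Visit J → queue [T, K, L, N, A, I, Q, S, O, P]
Visit T → queue [K, L, N, A, I, Q, S, O, P]
Visit K; enqueue M → queue [L, N, A, I, Q, S, O, P, M]
Visit L; enqueue R → queue [N, A, I, Q, S, O, P, M, R]
Visit N → queue [A, I, Q, S, O, P, M, R]
Visit A → queue [I, Q, S, O, P, M, R]
Visit I → queue [Q, S, O, P, M, R]
Visit Q → queue [S, O, P, M, R]
Visit S → queue [O, P, M, R]
Visit O; enqueue G → queue [P, M, R, G]
Visit P → queue [M, R, G]
Visit M → queue [R, G]
Visit R → queue [G]
Visit G → queue []

F -> B -> C -> D -> E -> H -> J -> T -> K -> L -> N -> A -> I -> Q -> S -> O -> P -> M -> R -> G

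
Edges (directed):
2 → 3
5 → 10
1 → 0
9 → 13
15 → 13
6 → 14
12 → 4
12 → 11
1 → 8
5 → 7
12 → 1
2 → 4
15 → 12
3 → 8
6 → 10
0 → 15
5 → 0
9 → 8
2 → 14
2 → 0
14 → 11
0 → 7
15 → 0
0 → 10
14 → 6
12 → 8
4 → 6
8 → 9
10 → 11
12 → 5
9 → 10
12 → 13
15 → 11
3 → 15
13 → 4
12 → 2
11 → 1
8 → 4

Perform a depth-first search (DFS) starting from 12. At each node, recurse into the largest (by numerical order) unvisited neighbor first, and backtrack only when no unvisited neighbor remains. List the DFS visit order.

12, 13, 4, 6, 14, 11, 1, 8, 9, 10, 0, 15, 7, 5, 2, 3

Visit 12
12 → 13
13 → 4
4 → 6
6 → 14
14 → 11
11 → 1
1 → 8
8 → 9
9 → 10
1 → 0
0 → 15
0 → 7
12 → 5
12 → 2
2 → 3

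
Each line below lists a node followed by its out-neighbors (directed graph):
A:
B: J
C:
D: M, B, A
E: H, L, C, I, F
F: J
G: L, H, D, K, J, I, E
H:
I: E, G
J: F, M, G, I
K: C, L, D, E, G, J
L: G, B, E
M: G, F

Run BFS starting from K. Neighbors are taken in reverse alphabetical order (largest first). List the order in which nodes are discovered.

K → L → J → G → E → D → C → B → M → I → F → H → A

Visit K; enqueue L, J, G, E, D, C → queue [L, J, G, E, D, C]
Visit L; enqueue B → queue [J, G, E, D, C, B]
Visit J; enqueue M, I, F → queue [G, E, D, C, B, M, I, F]
Visit G; enqueue H → queue [E, D, C, B, M, I, F, H]
Visit E → queue [D, C, B, M, I, F, H]
Visit D; enqueue A → queue [C, B, M, I, F, H, A]
Visit C → queue [B, M, I, F, H, A]
Visit B → queue [M, I, F, H, A]
Visit M → queue [I, F, H, A]
Visit I → queue [F, H, A]
Visit F → queue [H, A]
Visit H → queue [A]
Visit A → queue []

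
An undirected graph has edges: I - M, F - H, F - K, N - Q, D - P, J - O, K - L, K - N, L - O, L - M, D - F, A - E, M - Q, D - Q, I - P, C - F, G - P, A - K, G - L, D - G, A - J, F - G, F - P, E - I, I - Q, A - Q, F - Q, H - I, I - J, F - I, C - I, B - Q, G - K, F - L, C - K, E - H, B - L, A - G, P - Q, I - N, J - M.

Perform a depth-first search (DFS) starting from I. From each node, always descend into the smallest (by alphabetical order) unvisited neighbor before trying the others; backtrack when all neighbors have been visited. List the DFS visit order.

Visit I
I → C
C → F
F → D
D → G
G → A
A → E
E → H
A → J
J → M
M → L
L → B
B → Q
Q → N
N → K
Q → P
L → O

I -> C -> F -> D -> G -> A -> E -> H -> J -> M -> L -> B -> Q -> N -> K -> P -> O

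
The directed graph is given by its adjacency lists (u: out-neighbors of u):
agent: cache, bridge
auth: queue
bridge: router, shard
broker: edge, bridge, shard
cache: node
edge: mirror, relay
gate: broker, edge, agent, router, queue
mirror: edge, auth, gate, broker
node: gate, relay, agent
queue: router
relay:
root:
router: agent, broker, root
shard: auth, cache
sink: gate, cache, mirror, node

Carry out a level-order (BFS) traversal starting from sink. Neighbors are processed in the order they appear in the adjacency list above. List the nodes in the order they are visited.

Visit sink; enqueue gate, cache, mirror, node → queue [gate, cache, mirror, node]
Visit gate; enqueue broker, edge, agent, router, queue → queue [cache, mirror, node, broker, edge, agent, router, queue]
Visit cache → queue [mirror, node, broker, edge, agent, router, queue]
Visit mirror; enqueue auth → queue [node, broker, edge, agent, router, queue, auth]
Visit node; enqueue relay → queue [broker, edge, agent, router, queue, auth, relay]
Visit broker; enqueue bridge, shard → queue [edge, agent, router, queue, auth, relay, bridge, shard]
Visit edge → queue [agent, router, queue, auth, relay, bridge, shard]
Visit agent → queue [router, queue, auth, relay, bridge, shard]
Visit router; enqueue root → queue [queue, auth, relay, bridge, shard, root]
Visit queue → queue [auth, relay, bridge, shard, root]
Visit auth → queue [relay, bridge, shard, root]
Visit relay → queue [bridge, shard, root]
Visit bridge → queue [shard, root]
Visit shard → queue [root]
Visit root → queue []

sink -> gate -> cache -> mirror -> node -> broker -> edge -> agent -> router -> queue -> auth -> relay -> bridge -> shard -> root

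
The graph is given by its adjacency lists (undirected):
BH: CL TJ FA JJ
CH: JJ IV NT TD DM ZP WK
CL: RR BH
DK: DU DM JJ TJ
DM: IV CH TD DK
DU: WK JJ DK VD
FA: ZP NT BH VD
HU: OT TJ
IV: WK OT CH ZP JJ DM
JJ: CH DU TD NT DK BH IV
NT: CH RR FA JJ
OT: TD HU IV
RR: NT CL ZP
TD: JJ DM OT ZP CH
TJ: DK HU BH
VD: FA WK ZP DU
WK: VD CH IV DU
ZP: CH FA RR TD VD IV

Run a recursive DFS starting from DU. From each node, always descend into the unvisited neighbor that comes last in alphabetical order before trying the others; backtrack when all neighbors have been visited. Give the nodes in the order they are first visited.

Visit DU
DU → WK
WK → VD
VD → ZP
ZP → TD
TD → OT
OT → IV
IV → JJ
JJ → NT
NT → RR
RR → CL
CL → BH
BH → TJ
TJ → HU
TJ → DK
DK → DM
DM → CH
BH → FA

DU, WK, VD, ZP, TD, OT, IV, JJ, NT, RR, CL, BH, TJ, HU, DK, DM, CH, FA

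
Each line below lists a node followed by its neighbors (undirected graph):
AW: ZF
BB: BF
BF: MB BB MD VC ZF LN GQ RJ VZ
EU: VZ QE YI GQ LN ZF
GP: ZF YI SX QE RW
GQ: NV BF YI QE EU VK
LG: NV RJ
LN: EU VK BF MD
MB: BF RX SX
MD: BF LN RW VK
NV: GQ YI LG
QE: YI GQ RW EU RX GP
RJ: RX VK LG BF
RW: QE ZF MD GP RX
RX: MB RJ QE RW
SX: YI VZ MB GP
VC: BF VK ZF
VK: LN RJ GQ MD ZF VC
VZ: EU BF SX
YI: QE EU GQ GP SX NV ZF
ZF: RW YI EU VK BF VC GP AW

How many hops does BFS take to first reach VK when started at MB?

3

Level 0: MB
Level 1: BF, RX, SX
Level 2: BB, GP, GQ, LN, MD, QE, RJ, RW, VC, VZ, YI, ZF
Level 3: AW, EU, LG, NV, VK
VK first appears at level 3.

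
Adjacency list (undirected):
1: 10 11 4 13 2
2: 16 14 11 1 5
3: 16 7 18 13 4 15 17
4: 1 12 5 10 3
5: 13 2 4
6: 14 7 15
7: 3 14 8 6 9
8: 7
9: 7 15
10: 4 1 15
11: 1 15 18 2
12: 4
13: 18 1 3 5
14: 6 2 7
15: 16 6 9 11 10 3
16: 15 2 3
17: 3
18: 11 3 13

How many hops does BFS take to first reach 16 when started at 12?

3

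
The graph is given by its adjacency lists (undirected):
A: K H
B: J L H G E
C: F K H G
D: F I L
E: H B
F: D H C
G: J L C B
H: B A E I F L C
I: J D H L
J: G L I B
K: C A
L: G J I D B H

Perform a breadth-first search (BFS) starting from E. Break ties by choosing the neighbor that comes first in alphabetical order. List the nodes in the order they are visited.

E, B, H, G, J, L, A, C, F, I, D, K

Visit E; enqueue B, H → queue [B, H]
Visit B; enqueue G, J, L → queue [H, G, J, L]
Visit H; enqueue A, C, F, I → queue [G, J, L, A, C, F, I]
Visit G → queue [J, L, A, C, F, I]
Visit J → queue [L, A, C, F, I]
Visit L; enqueue D → queue [A, C, F, I, D]
Visit A; enqueue K → queue [C, F, I, D, K]
Visit C → queue [F, I, D, K]
Visit F → queue [I, D, K]
Visit I → queue [D, K]
Visit D → queue [K]
Visit K → queue []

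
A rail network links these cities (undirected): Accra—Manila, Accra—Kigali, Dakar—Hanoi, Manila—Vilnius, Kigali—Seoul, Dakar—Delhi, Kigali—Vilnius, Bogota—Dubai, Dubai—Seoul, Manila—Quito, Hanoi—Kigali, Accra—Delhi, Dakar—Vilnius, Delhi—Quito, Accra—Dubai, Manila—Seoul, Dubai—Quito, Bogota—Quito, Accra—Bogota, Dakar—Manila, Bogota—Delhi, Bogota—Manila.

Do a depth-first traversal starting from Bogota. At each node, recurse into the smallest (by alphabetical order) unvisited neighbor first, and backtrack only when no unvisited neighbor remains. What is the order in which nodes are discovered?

Bogota -> Accra -> Delhi -> Dakar -> Hanoi -> Kigali -> Seoul -> Dubai -> Quito -> Manila -> Vilnius

Visit Bogota
Bogota → Accra
Accra → Delhi
Delhi → Dakar
Dakar → Hanoi
Hanoi → Kigali
Kigali → Seoul
Seoul → Dubai
Dubai → Quito
Quito → Manila
Manila → Vilnius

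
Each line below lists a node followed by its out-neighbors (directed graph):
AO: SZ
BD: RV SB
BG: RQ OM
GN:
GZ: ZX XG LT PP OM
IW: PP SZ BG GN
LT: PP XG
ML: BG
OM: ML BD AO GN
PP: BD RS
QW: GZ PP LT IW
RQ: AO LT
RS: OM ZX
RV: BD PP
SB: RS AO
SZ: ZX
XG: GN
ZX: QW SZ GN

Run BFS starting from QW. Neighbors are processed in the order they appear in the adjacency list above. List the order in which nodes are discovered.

QW -> GZ -> PP -> LT -> IW -> ZX -> XG -> OM -> BD -> RS -> SZ -> BG -> GN -> ML -> AO -> RV -> SB -> RQ

Visit QW; enqueue GZ, PP, LT, IW → queue [GZ, PP, LT, IW]
Visit GZ; enqueue ZX, XG, OM → queue [PP, LT, IW, ZX, XG, OM]
Visit PP; enqueue BD, RS → queue [LT, IW, ZX, XG, OM, BD, RS]
Visit LT → queue [IW, ZX, XG, OM, BD, RS]
Visit IW; enqueue SZ, BG, GN → queue [ZX, XG, OM, BD, RS, SZ, BG, GN]
Visit ZX → queue [XG, OM, BD, RS, SZ, BG, GN]
Visit XG → queue [OM, BD, RS, SZ, BG, GN]
Visit OM; enqueue ML, AO → queue [BD, RS, SZ, BG, GN, ML, AO]
Visit BD; enqueue RV, SB → queue [RS, SZ, BG, GN, ML, AO, RV, SB]
Visit RS → queue [SZ, BG, GN, ML, AO, RV, SB]
Visit SZ → queue [BG, GN, ML, AO, RV, SB]
Visit BG; enqueue RQ → queue [GN, ML, AO, RV, SB, RQ]
Visit GN → queue [ML, AO, RV, SB, RQ]
Visit ML → queue [AO, RV, SB, RQ]
Visit AO → queue [RV, SB, RQ]
Visit RV → queue [SB, RQ]
Visit SB → queue [RQ]
Visit RQ → queue []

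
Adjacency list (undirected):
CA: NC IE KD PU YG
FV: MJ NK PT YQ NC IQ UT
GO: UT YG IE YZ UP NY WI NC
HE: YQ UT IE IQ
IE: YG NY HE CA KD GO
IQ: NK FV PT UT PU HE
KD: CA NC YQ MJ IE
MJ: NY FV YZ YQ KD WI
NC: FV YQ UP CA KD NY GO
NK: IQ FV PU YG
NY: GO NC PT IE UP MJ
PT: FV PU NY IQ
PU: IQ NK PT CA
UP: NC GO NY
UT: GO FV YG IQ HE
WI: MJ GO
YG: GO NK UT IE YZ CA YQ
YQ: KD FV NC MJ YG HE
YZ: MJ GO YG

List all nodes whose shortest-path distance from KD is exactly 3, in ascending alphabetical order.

Level 0: KD
Level 1: CA, IE, MJ, NC, YQ
Level 2: FV, GO, HE, NY, PU, UP, WI, YG, YZ
Level 3: IQ, NK, PT, UT

IQ, NK, PT, UT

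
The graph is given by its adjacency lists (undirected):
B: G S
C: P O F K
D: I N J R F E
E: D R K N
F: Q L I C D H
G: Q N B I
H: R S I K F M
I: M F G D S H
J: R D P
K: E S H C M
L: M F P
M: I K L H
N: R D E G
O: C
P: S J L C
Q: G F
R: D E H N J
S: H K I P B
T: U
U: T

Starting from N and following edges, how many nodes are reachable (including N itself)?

BFS from N visits: N, R, D, E, G, H, J, I, F, K, Q, B, S, M, P, L, C, O
Reachable nodes: 18 of 20 total.

18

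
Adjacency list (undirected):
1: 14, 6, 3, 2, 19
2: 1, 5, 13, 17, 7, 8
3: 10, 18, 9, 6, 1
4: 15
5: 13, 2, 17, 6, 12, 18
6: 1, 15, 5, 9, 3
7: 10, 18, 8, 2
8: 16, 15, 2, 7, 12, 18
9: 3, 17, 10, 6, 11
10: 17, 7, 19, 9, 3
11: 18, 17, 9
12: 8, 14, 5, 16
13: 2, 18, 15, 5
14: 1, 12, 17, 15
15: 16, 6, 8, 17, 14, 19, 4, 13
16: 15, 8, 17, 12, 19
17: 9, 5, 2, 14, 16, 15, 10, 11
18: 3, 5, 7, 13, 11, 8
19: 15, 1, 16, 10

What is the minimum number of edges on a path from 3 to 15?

2

Level 0: 3
Level 1: 1, 6, 9, 10, 18
Level 2: 2, 5, 7, 8, 11, 13, 14, 15, 17, 19
Level 3: 4, 12, 16
15 first appears at level 2.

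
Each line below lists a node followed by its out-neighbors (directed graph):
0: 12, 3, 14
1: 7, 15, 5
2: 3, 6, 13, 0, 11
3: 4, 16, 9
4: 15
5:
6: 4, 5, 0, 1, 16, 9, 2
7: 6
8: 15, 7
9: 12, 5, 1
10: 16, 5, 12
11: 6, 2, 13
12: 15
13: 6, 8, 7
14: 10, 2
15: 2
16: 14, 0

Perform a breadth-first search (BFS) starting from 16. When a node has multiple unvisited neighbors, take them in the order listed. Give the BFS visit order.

Visit 16; enqueue 14, 0 → queue [14, 0]
Visit 14; enqueue 10, 2 → queue [0, 10, 2]
Visit 0; enqueue 12, 3 → queue [10, 2, 12, 3]
Visit 10; enqueue 5 → queue [2, 12, 3, 5]
Visit 2; enqueue 6, 13, 11 → queue [12, 3, 5, 6, 13, 11]
Visit 12; enqueue 15 → queue [3, 5, 6, 13, 11, 15]
Visit 3; enqueue 4, 9 → queue [5, 6, 13, 11, 15, 4, 9]
Visit 5 → queue [6, 13, 11, 15, 4, 9]
Visit 6; enqueue 1 → queue [13, 11, 15, 4, 9, 1]
Visit 13; enqueue 8, 7 → queue [11, 15, 4, 9, 1, 8, 7]
Visit 11 → queue [15, 4, 9, 1, 8, 7]
Visit 15 → queue [4, 9, 1, 8, 7]
Visit 4 → queue [9, 1, 8, 7]
Visit 9 → queue [1, 8, 7]
Visit 1 → queue [8, 7]
Visit 8 → queue [7]
Visit 7 → queue []

16 -> 14 -> 0 -> 10 -> 2 -> 12 -> 3 -> 5 -> 6 -> 13 -> 11 -> 15 -> 4 -> 9 -> 1 -> 8 -> 7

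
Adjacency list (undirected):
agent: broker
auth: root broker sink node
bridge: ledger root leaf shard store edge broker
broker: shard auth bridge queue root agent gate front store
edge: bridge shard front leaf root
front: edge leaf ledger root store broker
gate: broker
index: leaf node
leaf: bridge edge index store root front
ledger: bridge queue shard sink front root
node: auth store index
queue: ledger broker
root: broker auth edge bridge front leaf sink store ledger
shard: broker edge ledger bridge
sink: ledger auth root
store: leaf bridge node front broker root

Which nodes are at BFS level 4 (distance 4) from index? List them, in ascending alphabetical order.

agent, gate, queue

Level 0: index
Level 1: leaf, node
Level 2: auth, bridge, edge, front, root, store
Level 3: broker, ledger, shard, sink
Level 4: agent, gate, queue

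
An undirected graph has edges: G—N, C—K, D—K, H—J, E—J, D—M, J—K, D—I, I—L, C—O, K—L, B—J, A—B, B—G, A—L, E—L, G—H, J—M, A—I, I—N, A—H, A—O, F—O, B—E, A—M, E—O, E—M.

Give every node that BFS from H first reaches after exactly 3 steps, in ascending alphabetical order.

C, D, F

Level 0: H
Level 1: A, G, J
Level 2: B, E, I, K, L, M, N, O
Level 3: C, D, F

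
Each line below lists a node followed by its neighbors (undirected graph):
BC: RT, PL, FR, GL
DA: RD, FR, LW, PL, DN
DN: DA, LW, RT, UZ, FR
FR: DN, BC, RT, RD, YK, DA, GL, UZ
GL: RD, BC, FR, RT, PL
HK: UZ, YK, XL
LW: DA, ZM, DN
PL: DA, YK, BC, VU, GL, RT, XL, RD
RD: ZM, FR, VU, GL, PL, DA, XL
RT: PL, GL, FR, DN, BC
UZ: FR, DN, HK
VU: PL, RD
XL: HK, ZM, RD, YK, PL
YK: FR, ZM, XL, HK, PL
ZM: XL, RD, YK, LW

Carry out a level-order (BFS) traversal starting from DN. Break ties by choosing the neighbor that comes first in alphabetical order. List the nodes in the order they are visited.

DN DA FR LW RT UZ PL RD BC GL YK ZM HK VU XL

Visit DN; enqueue DA, FR, LW, RT, UZ → queue [DA, FR, LW, RT, UZ]
Visit DA; enqueue PL, RD → queue [FR, LW, RT, UZ, PL, RD]
Visit FR; enqueue BC, GL, YK → queue [LW, RT, UZ, PL, RD, BC, GL, YK]
Visit LW; enqueue ZM → queue [RT, UZ, PL, RD, BC, GL, YK, ZM]
Visit RT → queue [UZ, PL, RD, BC, GL, YK, ZM]
Visit UZ; enqueue HK → queue [PL, RD, BC, GL, YK, ZM, HK]
Visit PL; enqueue VU, XL → queue [RD, BC, GL, YK, ZM, HK, VU, XL]
Visit RD → queue [BC, GL, YK, ZM, HK, VU, XL]
Visit BC → queue [GL, YK, ZM, HK, VU, XL]
Visit GL → queue [YK, ZM, HK, VU, XL]
Visit YK → queue [ZM, HK, VU, XL]
Visit ZM → queue [HK, VU, XL]
Visit HK → queue [VU, XL]
Visit VU → queue [XL]
Visit XL → queue []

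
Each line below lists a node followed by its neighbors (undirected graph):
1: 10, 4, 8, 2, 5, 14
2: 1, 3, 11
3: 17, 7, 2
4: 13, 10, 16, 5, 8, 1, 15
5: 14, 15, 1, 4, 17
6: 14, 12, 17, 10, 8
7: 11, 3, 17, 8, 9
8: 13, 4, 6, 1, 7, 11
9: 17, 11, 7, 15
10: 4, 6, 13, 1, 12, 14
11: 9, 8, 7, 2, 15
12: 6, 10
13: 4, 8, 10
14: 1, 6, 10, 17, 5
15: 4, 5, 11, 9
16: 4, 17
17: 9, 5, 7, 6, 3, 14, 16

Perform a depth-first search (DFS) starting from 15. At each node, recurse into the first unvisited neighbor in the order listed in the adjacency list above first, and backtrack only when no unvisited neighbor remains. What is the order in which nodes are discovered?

15 4 13 8 6 14 1 10 12 2 3 17 9 11 7 5 16

Visit 15
15 → 4
4 → 13
13 → 8
8 → 6
6 → 14
14 → 1
1 → 10
10 → 12
1 → 2
2 → 3
3 → 17
17 → 9
9 → 11
11 → 7
17 → 5
17 → 16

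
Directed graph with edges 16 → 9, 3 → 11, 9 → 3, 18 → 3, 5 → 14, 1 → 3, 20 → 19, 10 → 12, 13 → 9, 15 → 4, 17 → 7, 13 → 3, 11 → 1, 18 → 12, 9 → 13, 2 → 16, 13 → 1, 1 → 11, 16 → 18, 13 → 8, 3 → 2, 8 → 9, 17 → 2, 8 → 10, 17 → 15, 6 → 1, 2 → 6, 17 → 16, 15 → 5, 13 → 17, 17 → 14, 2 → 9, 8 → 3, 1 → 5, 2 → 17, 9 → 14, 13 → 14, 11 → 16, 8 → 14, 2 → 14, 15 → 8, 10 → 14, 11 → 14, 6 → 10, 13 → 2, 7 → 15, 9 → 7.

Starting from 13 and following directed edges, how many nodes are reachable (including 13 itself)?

BFS from 13 visits: 13, 17, 14, 9, 8, 3, 2, 1, 16, 15, 7, 10, 11, 6, 5, 18, 4, 12
Reachable nodes: 18 of 20 total.

18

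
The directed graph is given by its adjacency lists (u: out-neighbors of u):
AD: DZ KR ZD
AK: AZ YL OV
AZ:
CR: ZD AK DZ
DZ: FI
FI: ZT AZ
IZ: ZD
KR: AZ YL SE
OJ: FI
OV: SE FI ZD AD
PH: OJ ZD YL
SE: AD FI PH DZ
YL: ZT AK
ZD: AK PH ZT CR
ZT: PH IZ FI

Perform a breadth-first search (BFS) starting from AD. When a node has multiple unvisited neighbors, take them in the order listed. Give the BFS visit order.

Visit AD; enqueue DZ, KR, ZD → queue [DZ, KR, ZD]
Visit DZ; enqueue FI → queue [KR, ZD, FI]
Visit KR; enqueue AZ, YL, SE → queue [ZD, FI, AZ, YL, SE]
Visit ZD; enqueue AK, PH, ZT, CR → queue [FI, AZ, YL, SE, AK, PH, ZT, CR]
Visit FI → queue [AZ, YL, SE, AK, PH, ZT, CR]
Visit AZ → queue [YL, SE, AK, PH, ZT, CR]
Visit YL → queue [SE, AK, PH, ZT, CR]
Visit SE → queue [AK, PH, ZT, CR]
Visit AK; enqueue OV → queue [PH, ZT, CR, OV]
Visit PH; enqueue OJ → queue [ZT, CR, OV, OJ]
Visit ZT; enqueue IZ → queue [CR, OV, OJ, IZ]
Visit CR → queue [OV, OJ, IZ]
Visit OV → queue [OJ, IZ]
Visit OJ → queue [IZ]
Visit IZ → queue []

AD DZ KR ZD FI AZ YL SE AK PH ZT CR OV OJ IZ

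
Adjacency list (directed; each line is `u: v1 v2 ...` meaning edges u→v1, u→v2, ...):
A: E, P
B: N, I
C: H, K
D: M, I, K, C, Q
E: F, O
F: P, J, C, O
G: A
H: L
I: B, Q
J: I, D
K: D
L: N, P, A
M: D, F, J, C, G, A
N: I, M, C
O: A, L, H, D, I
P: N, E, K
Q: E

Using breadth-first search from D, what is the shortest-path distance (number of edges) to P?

3

Level 0: D
Level 1: C, I, K, M, Q
Level 2: A, B, E, F, G, H, J
Level 3: L, N, O, P
P first appears at level 3.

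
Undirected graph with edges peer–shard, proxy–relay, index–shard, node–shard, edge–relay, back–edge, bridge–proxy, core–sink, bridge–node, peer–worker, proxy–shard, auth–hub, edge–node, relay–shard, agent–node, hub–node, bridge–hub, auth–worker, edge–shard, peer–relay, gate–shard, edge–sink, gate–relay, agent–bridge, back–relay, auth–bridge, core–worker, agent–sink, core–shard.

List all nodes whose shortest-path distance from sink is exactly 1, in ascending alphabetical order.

Level 0: sink
Level 1: agent, core, edge
Level 2: back, bridge, node, relay, shard, worker
Level 3: auth, gate, hub, index, peer, proxy

agent, core, edge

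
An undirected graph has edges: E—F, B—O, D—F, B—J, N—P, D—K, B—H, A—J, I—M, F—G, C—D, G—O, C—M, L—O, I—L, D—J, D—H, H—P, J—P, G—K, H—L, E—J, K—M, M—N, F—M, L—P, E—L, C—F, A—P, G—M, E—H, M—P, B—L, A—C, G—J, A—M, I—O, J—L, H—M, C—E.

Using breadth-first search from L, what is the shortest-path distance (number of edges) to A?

Level 0: L
Level 1: B, E, H, I, J, O, P
Level 2: A, C, D, F, G, M, N
Level 3: K
A first appears at level 2.

2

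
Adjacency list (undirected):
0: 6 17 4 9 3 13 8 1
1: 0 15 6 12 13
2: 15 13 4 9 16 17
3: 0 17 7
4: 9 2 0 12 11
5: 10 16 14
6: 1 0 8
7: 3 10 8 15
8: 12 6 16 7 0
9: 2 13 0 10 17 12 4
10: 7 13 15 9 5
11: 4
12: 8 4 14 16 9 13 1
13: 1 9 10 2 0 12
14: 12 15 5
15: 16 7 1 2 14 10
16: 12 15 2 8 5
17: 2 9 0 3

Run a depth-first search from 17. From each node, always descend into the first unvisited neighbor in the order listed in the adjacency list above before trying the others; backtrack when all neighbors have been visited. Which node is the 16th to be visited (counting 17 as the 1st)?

5

Visit 17
17 → 2
2 → 15
15 → 16
16 → 12
12 → 8
8 → 6
6 → 1
1 → 0
0 → 4
4 → 9
9 → 13
13 → 10
10 → 7
7 → 3
10 → 5
5 → 14
4 → 11

Visit order: 17, 2, 15, 16, 12, 8, 6, 1, 0, 4, 9, 13, 10, 7, 3, 5, 14, 11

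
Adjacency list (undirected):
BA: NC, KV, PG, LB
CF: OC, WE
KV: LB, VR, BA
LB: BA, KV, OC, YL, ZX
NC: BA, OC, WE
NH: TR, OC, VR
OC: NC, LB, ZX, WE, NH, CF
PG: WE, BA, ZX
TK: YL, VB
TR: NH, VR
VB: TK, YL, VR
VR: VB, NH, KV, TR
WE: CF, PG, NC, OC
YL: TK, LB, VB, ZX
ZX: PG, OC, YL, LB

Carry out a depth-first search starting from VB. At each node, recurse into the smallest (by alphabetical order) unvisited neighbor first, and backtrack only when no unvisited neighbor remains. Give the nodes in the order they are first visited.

Visit VB
VB → TK
TK → YL
YL → LB
LB → BA
BA → KV
KV → VR
VR → NH
NH → OC
OC → CF
CF → WE
WE → NC
WE → PG
PG → ZX
NH → TR

VB, TK, YL, LB, BA, KV, VR, NH, OC, CF, WE, NC, PG, ZX, TR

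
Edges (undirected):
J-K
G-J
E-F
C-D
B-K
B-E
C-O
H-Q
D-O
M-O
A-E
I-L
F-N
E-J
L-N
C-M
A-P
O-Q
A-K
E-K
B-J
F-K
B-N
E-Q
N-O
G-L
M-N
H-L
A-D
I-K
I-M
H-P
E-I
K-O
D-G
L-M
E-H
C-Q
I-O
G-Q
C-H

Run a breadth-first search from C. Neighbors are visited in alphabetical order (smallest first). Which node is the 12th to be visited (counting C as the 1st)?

Visit C; enqueue D, H, M, O, Q → queue [D, H, M, O, Q]
Visit D; enqueue A, G → queue [H, M, O, Q, A, G]
Visit H; enqueue E, L, P → queue [M, O, Q, A, G, E, L, P]
Visit M; enqueue I, N → queue [O, Q, A, G, E, L, P, I, N]
Visit O; enqueue K → queue [Q, A, G, E, L, P, I, N, K]
Visit Q → queue [A, G, E, L, P, I, N, K]
Visit A → queue [G, E, L, P, I, N, K]
Visit G; enqueue J → queue [E, L, P, I, N, K, J]
Visit E; enqueue B, F → queue [L, P, I, N, K, J, B, F]
Visit L → queue [P, I, N, K, J, B, F]
Visit P → queue [I, N, K, J, B, F]
Visit I → queue [N, K, J, B, F]
Visit N → queue [K, J, B, F]
Visit K → queue [J, B, F]
Visit J → queue [B, F]
Visit B → queue [F]
Visit F → queue []

Visit order: C, D, H, M, O, Q, A, G, E, L, P, I, N, K, J, B, F

I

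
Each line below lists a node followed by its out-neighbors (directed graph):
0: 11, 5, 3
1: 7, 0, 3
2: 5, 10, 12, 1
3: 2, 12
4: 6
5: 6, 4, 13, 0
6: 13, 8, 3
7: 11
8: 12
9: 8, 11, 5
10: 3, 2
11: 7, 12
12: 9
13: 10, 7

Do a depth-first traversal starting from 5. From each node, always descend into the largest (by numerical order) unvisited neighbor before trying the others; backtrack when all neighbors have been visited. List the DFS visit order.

5 -> 13 -> 10 -> 3 -> 12 -> 9 -> 11 -> 7 -> 8 -> 2 -> 1 -> 0 -> 6 -> 4

Visit 5
5 → 13
13 → 10
10 → 3
3 → 12
12 → 9
9 → 11
11 → 7
9 → 8
3 → 2
2 → 1
1 → 0
5 → 6
5 → 4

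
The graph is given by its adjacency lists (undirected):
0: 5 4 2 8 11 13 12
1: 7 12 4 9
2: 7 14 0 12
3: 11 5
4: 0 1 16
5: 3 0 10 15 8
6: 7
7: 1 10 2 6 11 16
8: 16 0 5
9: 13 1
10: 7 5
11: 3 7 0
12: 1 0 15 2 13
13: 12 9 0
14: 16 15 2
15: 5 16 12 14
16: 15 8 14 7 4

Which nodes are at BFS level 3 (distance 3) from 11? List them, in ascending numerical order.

9, 14, 15

Level 0: 11
Level 1: 0, 3, 7
Level 2: 1, 2, 4, 5, 6, 8, 10, 12, 13, 16
Level 3: 9, 14, 15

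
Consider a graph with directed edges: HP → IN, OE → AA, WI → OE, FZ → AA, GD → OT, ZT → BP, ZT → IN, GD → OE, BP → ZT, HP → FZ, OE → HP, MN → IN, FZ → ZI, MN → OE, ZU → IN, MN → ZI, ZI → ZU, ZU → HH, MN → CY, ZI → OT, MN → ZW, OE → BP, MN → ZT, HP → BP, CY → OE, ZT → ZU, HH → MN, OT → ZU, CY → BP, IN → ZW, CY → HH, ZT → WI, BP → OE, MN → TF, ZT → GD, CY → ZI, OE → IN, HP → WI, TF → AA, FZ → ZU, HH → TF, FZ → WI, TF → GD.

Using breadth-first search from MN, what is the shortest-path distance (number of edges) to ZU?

2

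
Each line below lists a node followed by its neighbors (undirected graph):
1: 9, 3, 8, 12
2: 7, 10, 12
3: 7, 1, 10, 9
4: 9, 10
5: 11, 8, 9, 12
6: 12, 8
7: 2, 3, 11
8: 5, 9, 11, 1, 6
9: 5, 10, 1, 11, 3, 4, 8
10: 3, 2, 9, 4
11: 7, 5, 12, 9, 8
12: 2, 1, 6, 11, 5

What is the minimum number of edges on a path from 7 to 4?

3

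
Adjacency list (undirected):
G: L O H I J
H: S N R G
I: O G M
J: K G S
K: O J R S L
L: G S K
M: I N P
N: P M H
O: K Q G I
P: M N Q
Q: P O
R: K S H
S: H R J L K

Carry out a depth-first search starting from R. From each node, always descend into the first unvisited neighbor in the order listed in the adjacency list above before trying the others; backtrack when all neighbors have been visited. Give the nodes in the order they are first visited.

R K O Q P M I G L S H N J

Visit R
R → K
K → O
O → Q
Q → P
P → M
M → I
I → G
G → L
L → S
S → H
H → N
S → J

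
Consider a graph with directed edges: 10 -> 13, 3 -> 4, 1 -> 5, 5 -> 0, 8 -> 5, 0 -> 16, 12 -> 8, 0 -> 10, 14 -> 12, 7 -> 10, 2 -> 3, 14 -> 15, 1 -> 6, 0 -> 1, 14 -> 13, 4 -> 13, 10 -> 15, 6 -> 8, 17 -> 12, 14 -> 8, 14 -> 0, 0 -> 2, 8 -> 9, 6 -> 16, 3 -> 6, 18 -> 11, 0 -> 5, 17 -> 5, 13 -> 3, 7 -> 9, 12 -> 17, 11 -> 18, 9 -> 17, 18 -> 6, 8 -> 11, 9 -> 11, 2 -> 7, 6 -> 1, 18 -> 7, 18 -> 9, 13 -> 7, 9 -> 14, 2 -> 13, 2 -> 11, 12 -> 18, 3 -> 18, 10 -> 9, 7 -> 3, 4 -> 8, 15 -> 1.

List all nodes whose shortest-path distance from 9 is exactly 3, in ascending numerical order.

1, 2, 3, 6, 7, 10, 16

Level 0: 9
Level 1: 11, 14, 17
Level 2: 0, 5, 8, 12, 13, 15, 18
Level 3: 1, 2, 3, 6, 7, 10, 16
Level 4: 4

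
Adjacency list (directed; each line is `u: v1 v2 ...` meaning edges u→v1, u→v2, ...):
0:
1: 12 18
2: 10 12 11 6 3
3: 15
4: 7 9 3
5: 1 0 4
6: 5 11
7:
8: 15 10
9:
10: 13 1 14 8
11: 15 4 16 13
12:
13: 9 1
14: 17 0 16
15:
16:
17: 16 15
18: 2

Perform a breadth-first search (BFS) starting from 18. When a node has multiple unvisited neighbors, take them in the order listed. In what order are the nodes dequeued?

18, 2, 10, 12, 11, 6, 3, 13, 1, 14, 8, 15, 4, 16, 5, 9, 17, 0, 7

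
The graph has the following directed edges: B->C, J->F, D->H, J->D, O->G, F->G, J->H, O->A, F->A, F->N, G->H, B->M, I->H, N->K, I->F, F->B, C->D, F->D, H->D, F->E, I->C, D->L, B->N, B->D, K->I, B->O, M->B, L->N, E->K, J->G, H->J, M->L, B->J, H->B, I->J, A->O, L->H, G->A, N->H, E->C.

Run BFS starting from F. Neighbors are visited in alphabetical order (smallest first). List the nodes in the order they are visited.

Visit F; enqueue A, B, D, E, G, N → queue [A, B, D, E, G, N]
Visit A; enqueue O → queue [B, D, E, G, N, O]
Visit B; enqueue C, J, M → queue [D, E, G, N, O, C, J, M]
Visit D; enqueue H, L → queue [E, G, N, O, C, J, M, H, L]
Visit E; enqueue K → queue [G, N, O, C, J, M, H, L, K]
Visit G → queue [N, O, C, J, M, H, L, K]
Visit N → queue [O, C, J, M, H, L, K]
Visit O → queue [C, J, M, H, L, K]
Visit C → queue [J, M, H, L, K]
Visit J → queue [M, H, L, K]
Visit M → queue [H, L, K]
Visit H → queue [L, K]
Visit L → queue [K]
Visit K; enqueue I → queue [I]
Visit I → queue []

F -> A -> B -> D -> E -> G -> N -> O -> C -> J -> M -> H -> L -> K -> I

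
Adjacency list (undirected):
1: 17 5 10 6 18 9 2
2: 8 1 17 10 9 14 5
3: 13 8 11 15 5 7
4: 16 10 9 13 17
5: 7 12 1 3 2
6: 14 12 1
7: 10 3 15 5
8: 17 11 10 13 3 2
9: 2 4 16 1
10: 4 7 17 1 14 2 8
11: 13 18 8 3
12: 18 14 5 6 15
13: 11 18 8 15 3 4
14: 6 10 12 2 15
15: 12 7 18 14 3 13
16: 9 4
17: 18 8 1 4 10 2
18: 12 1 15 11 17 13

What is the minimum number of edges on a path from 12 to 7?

Level 0: 12
Level 1: 5, 6, 14, 15, 18
Level 2: 1, 2, 3, 7, 10, 11, 13, 17
Level 3: 4, 8, 9
Level 4: 16
7 first appears at level 2.

2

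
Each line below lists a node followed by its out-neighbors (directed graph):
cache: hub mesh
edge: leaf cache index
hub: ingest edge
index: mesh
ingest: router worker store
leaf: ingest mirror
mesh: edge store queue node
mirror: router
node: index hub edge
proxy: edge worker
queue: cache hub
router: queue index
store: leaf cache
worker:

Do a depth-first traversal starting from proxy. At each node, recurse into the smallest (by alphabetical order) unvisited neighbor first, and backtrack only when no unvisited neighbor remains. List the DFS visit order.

Visit proxy
proxy → edge
edge → cache
cache → hub
hub → ingest
ingest → router
router → index
index → mesh
mesh → node
mesh → queue
mesh → store
store → leaf
leaf → mirror
ingest → worker

proxy → edge → cache → hub → ingest → router → index → mesh → node → queue → store → leaf → mirror → worker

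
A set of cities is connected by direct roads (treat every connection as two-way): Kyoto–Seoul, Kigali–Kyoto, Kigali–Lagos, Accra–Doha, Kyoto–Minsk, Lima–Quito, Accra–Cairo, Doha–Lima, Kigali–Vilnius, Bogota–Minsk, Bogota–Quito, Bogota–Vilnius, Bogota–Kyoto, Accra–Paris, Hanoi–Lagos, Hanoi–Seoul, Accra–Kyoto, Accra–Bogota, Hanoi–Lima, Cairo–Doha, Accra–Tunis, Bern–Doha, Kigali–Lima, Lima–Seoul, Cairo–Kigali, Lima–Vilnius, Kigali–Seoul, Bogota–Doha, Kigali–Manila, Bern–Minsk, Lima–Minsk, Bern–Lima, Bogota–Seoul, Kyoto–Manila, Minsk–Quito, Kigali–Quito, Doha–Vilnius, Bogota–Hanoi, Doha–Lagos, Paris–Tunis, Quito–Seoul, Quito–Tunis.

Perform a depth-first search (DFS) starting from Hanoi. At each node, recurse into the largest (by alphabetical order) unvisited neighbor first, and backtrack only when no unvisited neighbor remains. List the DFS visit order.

Hanoi -> Seoul -> Quito -> Tunis -> Paris -> Accra -> Kyoto -> Minsk -> Lima -> Vilnius -> Kigali -> Manila -> Lagos -> Doha -> Cairo -> Bogota -> Bern

Visit Hanoi
Hanoi → Seoul
Seoul → Quito
Quito → Tunis
Tunis → Paris
Paris → Accra
Accra → Kyoto
Kyoto → Minsk
Minsk → Lima
Lima → Vilnius
Vilnius → Kigali
Kigali → Manila
Kigali → Lagos
Lagos → Doha
Doha → Cairo
Doha → Bogota
Doha → Bern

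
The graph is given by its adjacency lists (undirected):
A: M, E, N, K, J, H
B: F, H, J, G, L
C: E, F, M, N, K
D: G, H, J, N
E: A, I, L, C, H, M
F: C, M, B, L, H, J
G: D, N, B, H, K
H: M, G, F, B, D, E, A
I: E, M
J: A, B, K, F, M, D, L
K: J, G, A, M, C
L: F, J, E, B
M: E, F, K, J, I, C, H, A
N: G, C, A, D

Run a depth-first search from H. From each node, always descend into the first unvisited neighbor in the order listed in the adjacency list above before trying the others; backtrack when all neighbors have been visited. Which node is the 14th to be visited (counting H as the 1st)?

Visit H
H → M
M → E
E → A
A → N
N → G
G → D
D → J
J → B
B → F
F → C
C → K
F → L
E → I

Visit order: H, M, E, A, N, G, D, J, B, F, C, K, L, I

I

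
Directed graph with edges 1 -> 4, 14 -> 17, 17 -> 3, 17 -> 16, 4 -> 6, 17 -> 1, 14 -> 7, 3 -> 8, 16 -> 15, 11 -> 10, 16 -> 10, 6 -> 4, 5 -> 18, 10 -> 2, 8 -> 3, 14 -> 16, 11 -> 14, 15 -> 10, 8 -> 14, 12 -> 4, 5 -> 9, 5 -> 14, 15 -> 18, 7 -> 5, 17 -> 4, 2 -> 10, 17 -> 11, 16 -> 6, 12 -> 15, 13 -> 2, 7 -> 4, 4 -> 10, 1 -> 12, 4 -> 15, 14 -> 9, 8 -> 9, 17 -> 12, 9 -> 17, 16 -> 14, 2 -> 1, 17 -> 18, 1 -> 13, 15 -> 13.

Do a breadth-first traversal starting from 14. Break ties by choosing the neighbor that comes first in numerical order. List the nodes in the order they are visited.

Visit 14; enqueue 7, 9, 16, 17 → queue [7, 9, 16, 17]
Visit 7; enqueue 4, 5 → queue [9, 16, 17, 4, 5]
Visit 9 → queue [16, 17, 4, 5]
Visit 16; enqueue 6, 10, 15 → queue [17, 4, 5, 6, 10, 15]
Visit 17; enqueue 1, 3, 11, 12, 18 → queue [4, 5, 6, 10, 15, 1, 3, 11, 12, 18]
Visit 4 → queue [5, 6, 10, 15, 1, 3, 11, 12, 18]
Visit 5 → queue [6, 10, 15, 1, 3, 11, 12, 18]
Visit 6 → queue [10, 15, 1, 3, 11, 12, 18]
Visit 10; enqueue 2 → queue [15, 1, 3, 11, 12, 18, 2]
Visit 15; enqueue 13 → queue [1, 3, 11, 12, 18, 2, 13]
Visit 1 → queue [3, 11, 12, 18, 2, 13]
Visit 3; enqueue 8 → queue [11, 12, 18, 2, 13, 8]
Visit 11 → queue [12, 18, 2, 13, 8]
Visit 12 → queue [18, 2, 13, 8]
Visit 18 → queue [2, 13, 8]
Visit 2 → queue [13, 8]
Visit 13 → queue [8]
Visit 8 → queue []

14, 7, 9, 16, 17, 4, 5, 6, 10, 15, 1, 3, 11, 12, 18, 2, 13, 8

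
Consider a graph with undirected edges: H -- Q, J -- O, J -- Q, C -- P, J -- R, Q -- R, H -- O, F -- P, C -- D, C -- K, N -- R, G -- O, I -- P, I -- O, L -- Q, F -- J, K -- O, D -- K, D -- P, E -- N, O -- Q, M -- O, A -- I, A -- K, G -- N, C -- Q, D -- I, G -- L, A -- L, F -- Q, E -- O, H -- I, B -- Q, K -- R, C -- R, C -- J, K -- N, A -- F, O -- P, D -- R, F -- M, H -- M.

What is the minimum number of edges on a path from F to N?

3

Level 0: F
Level 1: A, J, M, P, Q
Level 2: B, C, D, H, I, K, L, O, R
Level 3: E, G, N
N first appears at level 3.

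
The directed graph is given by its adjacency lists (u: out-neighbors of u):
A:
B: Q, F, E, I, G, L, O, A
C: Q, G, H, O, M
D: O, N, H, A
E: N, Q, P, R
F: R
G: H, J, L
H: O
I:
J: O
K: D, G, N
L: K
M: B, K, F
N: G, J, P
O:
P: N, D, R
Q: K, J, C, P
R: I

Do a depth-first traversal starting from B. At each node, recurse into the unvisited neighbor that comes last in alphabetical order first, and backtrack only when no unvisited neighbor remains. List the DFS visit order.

Visit B
B → Q
Q → P
P → R
R → I
P → N
N → J
J → O
N → G
G → L
L → K
K → D
D → H
D → A
Q → C
C → M
M → F
B → E

B Q P R I N J O G L K D H A C M F E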